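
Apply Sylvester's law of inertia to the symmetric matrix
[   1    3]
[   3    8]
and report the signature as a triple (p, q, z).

Answer: (1, 1, 0)

Derivation:
step 0: pivot 1 → sign +
step 1: pivot -1 → sign −
signature = (1, 1, 0)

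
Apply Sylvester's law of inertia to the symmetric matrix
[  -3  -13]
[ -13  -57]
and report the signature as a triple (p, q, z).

Answer: (0, 2, 0)

Derivation:
step 0: pivot -3 → sign −
step 1: pivot -2/3 → sign −
signature = (0, 2, 0)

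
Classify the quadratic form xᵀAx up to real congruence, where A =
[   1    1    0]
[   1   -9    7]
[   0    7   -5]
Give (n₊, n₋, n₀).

step 0: pivot 1 → sign +
step 1: pivot -10 → sign −
step 2: pivot -1/10 → sign −
signature = (1, 2, 0)

Answer: (1, 2, 0)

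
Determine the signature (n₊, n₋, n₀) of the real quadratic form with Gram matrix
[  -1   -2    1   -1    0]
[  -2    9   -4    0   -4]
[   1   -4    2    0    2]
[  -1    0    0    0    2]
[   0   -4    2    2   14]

step 0: pivot -1 → sign −
step 1: pivot 13 → sign +
step 2: pivot 3/13 → sign +
step 3: pivot 2/3 → sign +
step 4: pivot 2 → sign +
signature = (4, 1, 0)

Answer: (4, 1, 0)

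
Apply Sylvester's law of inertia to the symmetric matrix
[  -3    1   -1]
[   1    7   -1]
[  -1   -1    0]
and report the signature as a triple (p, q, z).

step 0: pivot -3 → sign −
step 1: pivot 22/3 → sign +
step 2: pivot 1/11 → sign +
signature = (2, 1, 0)

Answer: (2, 1, 0)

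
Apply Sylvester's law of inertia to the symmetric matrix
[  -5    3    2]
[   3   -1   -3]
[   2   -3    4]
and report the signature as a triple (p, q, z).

Answer: (2, 1, 0)

Derivation:
step 0: pivot -5 → sign −
step 1: pivot 4/5 → sign +
step 2: pivot 3/4 → sign +
signature = (2, 1, 0)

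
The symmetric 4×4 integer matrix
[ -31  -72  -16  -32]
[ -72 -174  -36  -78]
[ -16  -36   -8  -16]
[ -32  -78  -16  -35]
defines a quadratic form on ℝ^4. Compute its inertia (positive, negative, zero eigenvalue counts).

Answer: (1, 2, 1)

Derivation:
step 0: pivot -31 → sign −
step 1: pivot -210/31 → sign −
step 2: pivot 16/35 → sign +
step 3: row/col 3 already zero → sign 0
signature = (1, 2, 1)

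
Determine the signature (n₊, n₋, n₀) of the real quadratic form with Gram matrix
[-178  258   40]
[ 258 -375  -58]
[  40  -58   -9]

step 0: pivot -178 → sign −
step 1: pivot -93/89 → sign −
step 2: pivot -1/93 → sign −
signature = (0, 3, 0)

Answer: (0, 3, 0)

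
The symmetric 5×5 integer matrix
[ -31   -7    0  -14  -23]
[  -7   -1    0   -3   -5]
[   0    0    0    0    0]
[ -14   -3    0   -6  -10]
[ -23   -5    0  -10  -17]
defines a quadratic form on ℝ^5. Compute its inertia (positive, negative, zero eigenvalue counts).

step 0: pivot -31 → sign −
step 1: pivot 18/31 → sign +
step 2: pivot 5/18 → sign +
step 3: pivot -2/5 → sign −
step 4: row/col 4 already zero → sign 0
signature = (2, 2, 1)

Answer: (2, 2, 1)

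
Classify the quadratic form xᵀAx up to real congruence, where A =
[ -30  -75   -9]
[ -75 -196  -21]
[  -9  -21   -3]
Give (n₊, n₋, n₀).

step 0: pivot -30 → sign −
step 1: pivot -17/2 → sign −
step 2: pivot -3/85 → sign −
signature = (0, 3, 0)

Answer: (0, 3, 0)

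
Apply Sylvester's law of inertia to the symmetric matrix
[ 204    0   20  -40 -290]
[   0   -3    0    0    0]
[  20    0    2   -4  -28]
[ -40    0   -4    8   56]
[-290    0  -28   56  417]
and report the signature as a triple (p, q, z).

Answer: (2, 1, 2)

Derivation:
step 0: pivot 204 → sign +
step 1: pivot -3 → sign −
step 2: pivot 2/51 → sign +
step 3: row/col 3 already zero → sign 0
step 4: row/col 4 already zero → sign 0
signature = (2, 1, 2)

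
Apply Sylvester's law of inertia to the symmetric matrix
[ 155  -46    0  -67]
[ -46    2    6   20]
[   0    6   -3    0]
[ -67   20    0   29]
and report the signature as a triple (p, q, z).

Answer: (2, 1, 1)

Derivation:
step 0: pivot 155 → sign +
step 1: pivot -1806/155 → sign −
step 2: pivot 27/301 → sign +
step 3: row/col 3 already zero → sign 0
signature = (2, 1, 1)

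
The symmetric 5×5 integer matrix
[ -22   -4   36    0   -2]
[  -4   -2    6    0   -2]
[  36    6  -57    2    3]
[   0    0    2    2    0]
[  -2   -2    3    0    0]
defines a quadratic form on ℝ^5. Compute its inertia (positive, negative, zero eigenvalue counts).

step 0: pivot -22 → sign −
step 1: pivot -14/11 → sign −
step 2: pivot 15/7 → sign +
step 3: pivot 2/15 → sign +
step 4: pivot 1 → sign +
signature = (3, 2, 0)

Answer: (3, 2, 0)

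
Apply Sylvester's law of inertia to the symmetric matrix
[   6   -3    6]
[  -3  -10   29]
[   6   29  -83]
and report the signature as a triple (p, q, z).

step 0: pivot 6 → sign +
step 1: pivot -23/2 → sign −
step 2: pivot 1/23 → sign +
signature = (2, 1, 0)

Answer: (2, 1, 0)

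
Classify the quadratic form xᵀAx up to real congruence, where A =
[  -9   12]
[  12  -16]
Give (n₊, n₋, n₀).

step 0: pivot -9 → sign −
step 1: row/col 1 already zero → sign 0
signature = (0, 1, 1)

Answer: (0, 1, 1)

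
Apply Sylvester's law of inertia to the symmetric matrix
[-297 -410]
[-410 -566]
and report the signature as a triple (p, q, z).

Answer: (0, 2, 0)

Derivation:
step 0: pivot -297 → sign −
step 1: pivot -2/297 → sign −
signature = (0, 2, 0)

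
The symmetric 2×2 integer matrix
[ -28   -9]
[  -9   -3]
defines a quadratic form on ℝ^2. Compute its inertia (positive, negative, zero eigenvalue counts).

step 0: pivot -28 → sign −
step 1: pivot -3/28 → sign −
signature = (0, 2, 0)

Answer: (0, 2, 0)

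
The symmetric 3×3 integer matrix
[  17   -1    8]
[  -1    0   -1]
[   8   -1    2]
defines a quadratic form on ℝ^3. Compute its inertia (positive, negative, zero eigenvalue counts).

Answer: (2, 1, 0)

Derivation:
step 0: pivot 17 → sign +
step 1: pivot -1/17 → sign −
step 2: pivot 3 → sign +
signature = (2, 1, 0)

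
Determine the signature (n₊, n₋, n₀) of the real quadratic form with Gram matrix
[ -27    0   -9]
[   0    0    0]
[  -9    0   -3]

Answer: (0, 1, 2)

Derivation:
step 0: pivot -27 → sign −
step 1: row/col 1 already zero → sign 0
step 2: row/col 2 already zero → sign 0
signature = (0, 1, 2)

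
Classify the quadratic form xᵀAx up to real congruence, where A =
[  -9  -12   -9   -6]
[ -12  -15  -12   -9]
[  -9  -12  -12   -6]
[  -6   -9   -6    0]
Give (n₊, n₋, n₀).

step 0: pivot -9 → sign −
step 1: pivot 1 → sign +
step 2: pivot -3 → sign −
step 3: pivot 3 → sign +
signature = (2, 2, 0)

Answer: (2, 2, 0)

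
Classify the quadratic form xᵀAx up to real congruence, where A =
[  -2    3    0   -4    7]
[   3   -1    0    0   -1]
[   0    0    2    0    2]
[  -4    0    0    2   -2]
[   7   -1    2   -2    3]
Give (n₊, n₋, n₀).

step 0: pivot -2 → sign −
step 1: pivot 7/2 → sign +
step 2: pivot 2 → sign +
step 3: pivot -2/7 → sign −
step 4: row/col 4 already zero → sign 0
signature = (2, 2, 1)

Answer: (2, 2, 1)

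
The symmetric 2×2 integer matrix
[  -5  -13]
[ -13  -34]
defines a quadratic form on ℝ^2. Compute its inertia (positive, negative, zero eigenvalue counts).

step 0: pivot -5 → sign −
step 1: pivot -1/5 → sign −
signature = (0, 2, 0)

Answer: (0, 2, 0)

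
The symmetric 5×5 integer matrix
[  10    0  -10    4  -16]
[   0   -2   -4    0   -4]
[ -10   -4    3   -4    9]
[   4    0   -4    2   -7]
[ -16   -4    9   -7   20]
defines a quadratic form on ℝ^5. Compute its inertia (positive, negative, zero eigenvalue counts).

Answer: (4, 1, 0)

Derivation:
step 0: pivot 10 → sign +
step 1: pivot -2 → sign −
step 2: pivot 1 → sign +
step 3: pivot 2/5 → sign +
step 4: pivot 1/2 → sign +
signature = (4, 1, 0)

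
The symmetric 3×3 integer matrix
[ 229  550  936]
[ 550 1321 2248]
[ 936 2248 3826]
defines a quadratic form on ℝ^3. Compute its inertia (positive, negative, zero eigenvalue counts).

Answer: (3, 0, 0)

Derivation:
step 0: pivot 229 → sign +
step 1: pivot 9/229 → sign +
step 2: pivot 2/9 → sign +
signature = (3, 0, 0)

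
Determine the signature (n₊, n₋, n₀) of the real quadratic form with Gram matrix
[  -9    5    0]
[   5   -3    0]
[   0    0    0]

Answer: (0, 2, 1)

Derivation:
step 0: pivot -9 → sign −
step 1: pivot -2/9 → sign −
step 2: row/col 2 already zero → sign 0
signature = (0, 2, 1)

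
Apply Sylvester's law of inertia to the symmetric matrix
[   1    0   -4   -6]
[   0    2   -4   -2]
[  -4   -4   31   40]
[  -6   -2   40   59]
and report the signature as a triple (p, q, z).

Answer: (4, 0, 0)

Derivation:
step 0: pivot 1 → sign +
step 1: pivot 2 → sign +
step 2: pivot 7 → sign +
step 3: pivot 3/7 → sign +
signature = (4, 0, 0)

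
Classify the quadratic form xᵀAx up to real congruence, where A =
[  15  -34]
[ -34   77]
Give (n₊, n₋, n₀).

Answer: (1, 1, 0)

Derivation:
step 0: pivot 15 → sign +
step 1: pivot -1/15 → sign −
signature = (1, 1, 0)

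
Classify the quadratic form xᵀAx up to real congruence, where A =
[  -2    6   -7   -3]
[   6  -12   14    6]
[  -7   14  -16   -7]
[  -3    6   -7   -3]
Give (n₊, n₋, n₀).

step 0: pivot -2 → sign −
step 1: pivot 6 → sign +
step 2: pivot 1/3 → sign +
step 3: row/col 3 already zero → sign 0
signature = (2, 1, 1)

Answer: (2, 1, 1)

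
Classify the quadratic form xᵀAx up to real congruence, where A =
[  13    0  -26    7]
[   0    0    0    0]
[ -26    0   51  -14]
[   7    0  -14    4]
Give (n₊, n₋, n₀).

Answer: (2, 1, 1)

Derivation:
step 0: pivot 13 → sign +
step 1: pivot -1 → sign −
step 2: pivot 3/13 → sign +
step 3: row/col 3 already zero → sign 0
signature = (2, 1, 1)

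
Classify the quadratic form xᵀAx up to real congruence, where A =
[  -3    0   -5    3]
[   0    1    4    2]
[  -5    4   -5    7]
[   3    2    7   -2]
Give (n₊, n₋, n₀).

Answer: (1, 3, 0)

Derivation:
step 0: pivot -3 → sign −
step 1: pivot 1 → sign +
step 2: pivot -38/3 → sign −
step 3: pivot -3/19 → sign −
signature = (1, 3, 0)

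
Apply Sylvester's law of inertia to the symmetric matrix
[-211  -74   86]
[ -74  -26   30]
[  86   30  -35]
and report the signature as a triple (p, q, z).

Answer: (1, 2, 0)

Derivation:
step 0: pivot -211 → sign −
step 1: pivot -10/211 → sign −
step 2: pivot 3/5 → sign +
signature = (1, 2, 0)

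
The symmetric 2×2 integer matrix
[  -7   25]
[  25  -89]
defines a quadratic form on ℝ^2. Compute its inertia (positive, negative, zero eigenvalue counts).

step 0: pivot -7 → sign −
step 1: pivot 2/7 → sign +
signature = (1, 1, 0)

Answer: (1, 1, 0)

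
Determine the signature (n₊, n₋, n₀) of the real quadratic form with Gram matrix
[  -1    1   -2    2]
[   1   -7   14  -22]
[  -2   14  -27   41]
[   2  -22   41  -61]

Answer: (2, 2, 0)

Derivation:
step 0: pivot -1 → sign −
step 1: pivot -6 → sign −
step 2: pivot 1 → sign +
step 3: pivot 2/3 → sign +
signature = (2, 2, 0)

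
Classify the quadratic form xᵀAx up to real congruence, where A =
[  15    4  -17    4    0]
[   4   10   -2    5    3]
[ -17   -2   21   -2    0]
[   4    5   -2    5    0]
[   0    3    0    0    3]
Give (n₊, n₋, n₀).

step 0: pivot 15 → sign +
step 1: pivot 134/15 → sign +
step 2: pivot 68/67 → sign +
step 3: pivot 15/68 → sign +
step 4: pivot 6/5 → sign +
signature = (5, 0, 0)

Answer: (5, 0, 0)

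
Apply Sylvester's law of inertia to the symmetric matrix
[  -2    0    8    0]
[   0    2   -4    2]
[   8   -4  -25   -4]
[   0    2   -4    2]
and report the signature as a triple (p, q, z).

step 0: pivot -2 → sign −
step 1: pivot 2 → sign +
step 2: pivot -1 → sign −
step 3: row/col 3 already zero → sign 0
signature = (1, 2, 1)

Answer: (1, 2, 1)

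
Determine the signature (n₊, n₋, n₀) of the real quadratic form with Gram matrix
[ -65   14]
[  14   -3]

Answer: (1, 1, 0)

Derivation:
step 0: pivot -65 → sign −
step 1: pivot 1/65 → sign +
signature = (1, 1, 0)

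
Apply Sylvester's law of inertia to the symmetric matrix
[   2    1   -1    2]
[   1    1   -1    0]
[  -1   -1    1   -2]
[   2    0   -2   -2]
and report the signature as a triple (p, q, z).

Answer: (3, 1, 0)

Derivation:
step 0: pivot 2 → sign +
step 1: pivot 1/2 → sign +
step 2: pivot -6 → sign −
step 3: pivot 2/3 → sign +
signature = (3, 1, 0)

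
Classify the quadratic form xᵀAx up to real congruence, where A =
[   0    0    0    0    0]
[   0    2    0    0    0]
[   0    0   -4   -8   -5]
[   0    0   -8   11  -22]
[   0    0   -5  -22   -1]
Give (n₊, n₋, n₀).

Answer: (2, 2, 1)

Derivation:
step 0: pivot 2 → sign +
step 1: pivot -4 → sign −
step 2: pivot 27 → sign +
step 3: pivot -1/12 → sign −
step 4: row/col 4 already zero → sign 0
signature = (2, 2, 1)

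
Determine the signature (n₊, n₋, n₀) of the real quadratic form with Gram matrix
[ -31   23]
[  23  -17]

Answer: (1, 1, 0)

Derivation:
step 0: pivot -31 → sign −
step 1: pivot 2/31 → sign +
signature = (1, 1, 0)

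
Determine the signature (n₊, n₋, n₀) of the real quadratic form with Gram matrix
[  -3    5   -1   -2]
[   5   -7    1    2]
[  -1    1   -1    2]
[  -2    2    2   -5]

step 0: pivot -3 → sign −
step 1: pivot 4/3 → sign +
step 2: pivot -1 → sign −
step 3: pivot -1 → sign −
signature = (1, 3, 0)

Answer: (1, 3, 0)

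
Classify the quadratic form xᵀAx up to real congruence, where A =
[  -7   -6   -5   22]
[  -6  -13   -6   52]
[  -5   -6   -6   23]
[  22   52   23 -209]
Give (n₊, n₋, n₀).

Answer: (0, 4, 0)

Derivation:
step 0: pivot -7 → sign −
step 1: pivot -55/7 → sign −
step 2: pivot -113/55 → sign −
step 3: pivot -6/113 → sign −
signature = (0, 4, 0)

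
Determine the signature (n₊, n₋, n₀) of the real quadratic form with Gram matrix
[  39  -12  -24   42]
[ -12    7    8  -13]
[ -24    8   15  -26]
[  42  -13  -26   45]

step 0: pivot 39 → sign +
step 1: pivot 43/13 → sign +
step 2: pivot 5/43 → sign +
step 3: pivot -2/5 → sign −
signature = (3, 1, 0)

Answer: (3, 1, 0)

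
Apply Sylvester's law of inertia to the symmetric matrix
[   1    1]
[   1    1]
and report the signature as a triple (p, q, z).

Answer: (1, 0, 1)

Derivation:
step 0: pivot 1 → sign +
step 1: row/col 1 already zero → sign 0
signature = (1, 0, 1)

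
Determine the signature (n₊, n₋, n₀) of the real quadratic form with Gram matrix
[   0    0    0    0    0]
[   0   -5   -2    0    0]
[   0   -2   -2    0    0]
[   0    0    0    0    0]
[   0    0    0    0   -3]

Answer: (0, 3, 2)

Derivation:
step 0: pivot -5 → sign −
step 1: pivot -6/5 → sign −
step 2: pivot -3 → sign −
step 3: row/col 3 already zero → sign 0
step 4: row/col 4 already zero → sign 0
signature = (0, 3, 2)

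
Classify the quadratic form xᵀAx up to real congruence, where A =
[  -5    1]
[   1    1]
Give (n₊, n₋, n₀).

Answer: (1, 1, 0)

Derivation:
step 0: pivot -5 → sign −
step 1: pivot 6/5 → sign +
signature = (1, 1, 0)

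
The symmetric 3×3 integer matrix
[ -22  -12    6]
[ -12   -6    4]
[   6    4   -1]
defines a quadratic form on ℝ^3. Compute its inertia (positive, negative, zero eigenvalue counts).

step 0: pivot -22 → sign −
step 1: pivot 6/11 → sign +
step 2: pivot -1/3 → sign −
signature = (1, 2, 0)

Answer: (1, 2, 0)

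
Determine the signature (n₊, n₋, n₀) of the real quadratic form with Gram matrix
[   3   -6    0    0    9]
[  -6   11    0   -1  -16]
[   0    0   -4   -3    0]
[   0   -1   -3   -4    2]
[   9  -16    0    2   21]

Answer: (1, 4, 0)

Derivation:
step 0: pivot 3 → sign +
step 1: pivot -1 → sign −
step 2: pivot -4 → sign −
step 3: pivot -3/4 → sign −
step 4: pivot -2 → sign −
signature = (1, 4, 0)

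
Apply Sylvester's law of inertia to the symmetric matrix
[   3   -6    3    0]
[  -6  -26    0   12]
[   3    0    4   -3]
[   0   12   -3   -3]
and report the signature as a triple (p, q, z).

Answer: (3, 1, 0)

Derivation:
step 0: pivot 3 → sign +
step 1: pivot -38 → sign −
step 2: pivot 37/19 → sign +
step 3: pivot 6/37 → sign +
signature = (3, 1, 0)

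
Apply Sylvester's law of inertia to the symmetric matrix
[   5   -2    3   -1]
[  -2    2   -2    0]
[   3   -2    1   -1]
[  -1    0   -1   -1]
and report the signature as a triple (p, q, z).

step 0: pivot 5 → sign +
step 1: pivot 6/5 → sign +
step 2: pivot -4/3 → sign −
step 3: pivot -1 → sign −
signature = (2, 2, 0)

Answer: (2, 2, 0)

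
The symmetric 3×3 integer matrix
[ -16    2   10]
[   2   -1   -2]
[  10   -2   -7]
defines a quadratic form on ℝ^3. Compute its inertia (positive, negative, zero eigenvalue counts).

step 0: pivot -16 → sign −
step 1: pivot -3/4 → sign −
step 2: row/col 2 already zero → sign 0
signature = (0, 2, 1)

Answer: (0, 2, 1)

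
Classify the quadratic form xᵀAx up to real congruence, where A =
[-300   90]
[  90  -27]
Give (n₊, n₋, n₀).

Answer: (0, 1, 1)

Derivation:
step 0: pivot -300 → sign −
step 1: row/col 1 already zero → sign 0
signature = (0, 1, 1)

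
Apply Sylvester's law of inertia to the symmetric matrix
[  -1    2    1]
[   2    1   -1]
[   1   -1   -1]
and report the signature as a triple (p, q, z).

Answer: (1, 2, 0)

Derivation:
step 0: pivot -1 → sign −
step 1: pivot 5 → sign +
step 2: pivot -1/5 → sign −
signature = (1, 2, 0)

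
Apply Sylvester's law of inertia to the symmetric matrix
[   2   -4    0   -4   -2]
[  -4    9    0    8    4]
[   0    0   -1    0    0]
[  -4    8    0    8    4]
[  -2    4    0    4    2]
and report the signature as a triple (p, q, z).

Answer: (2, 1, 2)

Derivation:
step 0: pivot 2 → sign +
step 1: pivot 1 → sign +
step 2: pivot -1 → sign −
step 3: row/col 3 already zero → sign 0
step 4: row/col 4 already zero → sign 0
signature = (2, 1, 2)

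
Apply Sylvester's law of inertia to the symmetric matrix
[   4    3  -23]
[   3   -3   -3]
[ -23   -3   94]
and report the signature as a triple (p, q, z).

step 0: pivot 4 → sign +
step 1: pivot -21/4 → sign −
step 2: pivot 3/7 → sign +
signature = (2, 1, 0)

Answer: (2, 1, 0)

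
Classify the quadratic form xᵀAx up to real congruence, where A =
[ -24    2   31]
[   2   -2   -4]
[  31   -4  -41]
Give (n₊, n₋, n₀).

step 0: pivot -24 → sign −
step 1: pivot -11/6 → sign −
step 2: pivot 3/22 → sign +
signature = (1, 2, 0)

Answer: (1, 2, 0)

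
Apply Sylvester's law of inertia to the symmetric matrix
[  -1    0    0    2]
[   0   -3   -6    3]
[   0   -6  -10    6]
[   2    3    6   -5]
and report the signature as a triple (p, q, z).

Answer: (2, 2, 0)

Derivation:
step 0: pivot -1 → sign −
step 1: pivot -3 → sign −
step 2: pivot 2 → sign +
step 3: pivot 2 → sign +
signature = (2, 2, 0)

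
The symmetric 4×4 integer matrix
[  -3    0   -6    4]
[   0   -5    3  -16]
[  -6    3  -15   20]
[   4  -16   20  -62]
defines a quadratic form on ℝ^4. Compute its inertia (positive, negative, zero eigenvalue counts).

step 0: pivot -3 → sign −
step 1: pivot -5 → sign −
step 2: pivot -6/5 → sign −
step 3: pivot -2/3 → sign −
signature = (0, 4, 0)

Answer: (0, 4, 0)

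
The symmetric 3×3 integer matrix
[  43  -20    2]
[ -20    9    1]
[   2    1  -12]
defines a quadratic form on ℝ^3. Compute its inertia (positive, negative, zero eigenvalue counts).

Answer: (2, 1, 0)

Derivation:
step 0: pivot 43 → sign +
step 1: pivot -13/43 → sign −
step 2: pivot 3/13 → sign +
signature = (2, 1, 0)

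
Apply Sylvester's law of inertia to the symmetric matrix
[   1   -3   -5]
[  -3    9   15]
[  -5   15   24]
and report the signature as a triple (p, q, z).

step 0: pivot 1 → sign +
step 1: pivot -1 → sign −
step 2: row/col 2 already zero → sign 0
signature = (1, 1, 1)

Answer: (1, 1, 1)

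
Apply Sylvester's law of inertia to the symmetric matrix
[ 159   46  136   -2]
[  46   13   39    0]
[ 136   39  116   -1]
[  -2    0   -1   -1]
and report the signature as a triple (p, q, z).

Answer: (2, 1, 1)

Derivation:
step 0: pivot 159 → sign +
step 1: pivot -49/159 → sign −
step 2: pivot 3/49 → sign +
step 3: row/col 3 already zero → sign 0
signature = (2, 1, 1)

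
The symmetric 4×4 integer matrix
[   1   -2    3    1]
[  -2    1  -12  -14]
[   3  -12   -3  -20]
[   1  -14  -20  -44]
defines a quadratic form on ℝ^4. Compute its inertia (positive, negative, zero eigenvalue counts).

step 0: pivot 1 → sign +
step 1: pivot -3 → sign −
step 2: pivot 3 → sign +
step 3: pivot -1/3 → sign −
signature = (2, 2, 0)

Answer: (2, 2, 0)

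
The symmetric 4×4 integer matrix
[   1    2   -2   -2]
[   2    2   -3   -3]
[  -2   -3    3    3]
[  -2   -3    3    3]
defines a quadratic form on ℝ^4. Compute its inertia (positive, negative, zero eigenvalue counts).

Answer: (1, 2, 1)

Derivation:
step 0: pivot 1 → sign +
step 1: pivot -2 → sign −
step 2: pivot -1/2 → sign −
step 3: row/col 3 already zero → sign 0
signature = (1, 2, 1)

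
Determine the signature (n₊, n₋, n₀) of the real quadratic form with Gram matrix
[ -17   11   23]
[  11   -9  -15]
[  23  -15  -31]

step 0: pivot -17 → sign −
step 1: pivot -32/17 → sign −
step 2: pivot 1/8 → sign +
signature = (1, 2, 0)

Answer: (1, 2, 0)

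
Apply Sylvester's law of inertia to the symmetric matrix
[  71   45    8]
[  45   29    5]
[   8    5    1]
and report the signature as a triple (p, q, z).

step 0: pivot 71 → sign +
step 1: pivot 34/71 → sign +
step 2: pivot 3/34 → sign +
signature = (3, 0, 0)

Answer: (3, 0, 0)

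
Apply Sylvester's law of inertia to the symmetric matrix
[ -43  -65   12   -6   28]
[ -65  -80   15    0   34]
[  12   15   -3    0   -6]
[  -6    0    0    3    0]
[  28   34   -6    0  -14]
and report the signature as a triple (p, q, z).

step 0: pivot -43 → sign −
step 1: pivot 785/43 → sign +
step 2: pivot -30/157 → sign −
step 3: pivot -3/5 → sign −
step 4: pivot 6/5 → sign +
signature = (2, 3, 0)

Answer: (2, 3, 0)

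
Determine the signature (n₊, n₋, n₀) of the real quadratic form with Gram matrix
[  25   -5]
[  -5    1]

Answer: (1, 0, 1)

Derivation:
step 0: pivot 25 → sign +
step 1: row/col 1 already zero → sign 0
signature = (1, 0, 1)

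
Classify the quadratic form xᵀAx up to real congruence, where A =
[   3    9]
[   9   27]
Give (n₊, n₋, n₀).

Answer: (1, 0, 1)

Derivation:
step 0: pivot 3 → sign +
step 1: row/col 1 already zero → sign 0
signature = (1, 0, 1)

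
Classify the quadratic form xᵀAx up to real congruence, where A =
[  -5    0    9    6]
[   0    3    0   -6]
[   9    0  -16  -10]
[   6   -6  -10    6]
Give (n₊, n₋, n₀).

step 0: pivot -5 → sign −
step 1: pivot 3 → sign +
step 2: pivot 1/5 → sign +
step 3: pivot -2 → sign −
signature = (2, 2, 0)

Answer: (2, 2, 0)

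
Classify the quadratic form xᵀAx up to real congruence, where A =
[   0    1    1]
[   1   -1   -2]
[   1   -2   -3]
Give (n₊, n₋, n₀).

Answer: (1, 1, 1)

Derivation:
step 0: pivot -1 → sign −
step 1: pivot 1 → sign +
step 2: row/col 2 already zero → sign 0
signature = (1, 1, 1)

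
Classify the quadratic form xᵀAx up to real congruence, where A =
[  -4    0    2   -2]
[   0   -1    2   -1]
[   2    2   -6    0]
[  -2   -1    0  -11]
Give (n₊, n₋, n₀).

step 0: pivot -4 → sign −
step 1: pivot -1 → sign −
step 2: pivot -1 → sign −
step 3: row/col 3 already zero → sign 0
signature = (0, 3, 1)

Answer: (0, 3, 1)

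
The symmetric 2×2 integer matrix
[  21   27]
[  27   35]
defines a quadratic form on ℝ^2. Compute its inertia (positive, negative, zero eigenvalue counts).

Answer: (2, 0, 0)

Derivation:
step 0: pivot 21 → sign +
step 1: pivot 2/7 → sign +
signature = (2, 0, 0)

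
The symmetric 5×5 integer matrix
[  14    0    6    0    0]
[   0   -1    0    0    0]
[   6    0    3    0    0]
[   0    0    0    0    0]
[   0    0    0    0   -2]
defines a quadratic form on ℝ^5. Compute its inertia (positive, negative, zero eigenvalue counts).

step 0: pivot 14 → sign +
step 1: pivot -1 → sign −
step 2: pivot 3/7 → sign +
step 3: pivot -2 → sign −
step 4: row/col 4 already zero → sign 0
signature = (2, 2, 1)

Answer: (2, 2, 1)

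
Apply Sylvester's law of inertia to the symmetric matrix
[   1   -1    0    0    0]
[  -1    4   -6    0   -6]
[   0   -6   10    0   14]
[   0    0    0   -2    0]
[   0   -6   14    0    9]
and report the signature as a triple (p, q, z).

Answer: (2, 3, 0)

Derivation:
step 0: pivot 1 → sign +
step 1: pivot 3 → sign +
step 2: pivot -2 → sign −
step 3: pivot -2 → sign −
step 4: pivot -1 → sign −
signature = (2, 3, 0)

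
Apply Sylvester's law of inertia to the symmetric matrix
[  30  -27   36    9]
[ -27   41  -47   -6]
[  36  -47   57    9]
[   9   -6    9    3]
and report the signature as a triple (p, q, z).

Answer: (4, 0, 0)

Derivation:
step 0: pivot 30 → sign +
step 1: pivot 167/10 → sign +
step 2: pivot 173/167 → sign +
step 3: pivot 6/173 → sign +
signature = (4, 0, 0)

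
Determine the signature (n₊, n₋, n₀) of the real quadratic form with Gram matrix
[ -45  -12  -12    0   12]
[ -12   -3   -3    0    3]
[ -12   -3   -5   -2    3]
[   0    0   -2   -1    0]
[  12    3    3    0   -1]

step 0: pivot -45 → sign −
step 1: pivot 1/5 → sign +
step 2: pivot -2 → sign −
step 3: pivot 1 → sign +
step 4: pivot 2 → sign +
signature = (3, 2, 0)

Answer: (3, 2, 0)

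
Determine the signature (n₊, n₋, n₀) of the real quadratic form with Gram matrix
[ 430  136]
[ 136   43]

step 0: pivot 430 → sign +
step 1: pivot -3/215 → sign −
signature = (1, 1, 0)

Answer: (1, 1, 0)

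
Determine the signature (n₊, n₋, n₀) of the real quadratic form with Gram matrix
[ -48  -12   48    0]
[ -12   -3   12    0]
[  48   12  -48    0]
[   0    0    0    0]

step 0: pivot -48 → sign −
step 1: row/col 1 already zero → sign 0
step 2: row/col 2 already zero → sign 0
step 3: row/col 3 already zero → sign 0
signature = (0, 1, 3)

Answer: (0, 1, 3)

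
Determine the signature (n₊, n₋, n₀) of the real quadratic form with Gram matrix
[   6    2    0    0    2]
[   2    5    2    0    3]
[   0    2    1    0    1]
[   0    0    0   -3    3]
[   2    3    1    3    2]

Answer: (4, 1, 0)

Derivation:
step 0: pivot 6 → sign +
step 1: pivot 13/3 → sign +
step 2: pivot 1/13 → sign +
step 3: pivot -3 → sign −
step 4: pivot 3 → sign +
signature = (4, 1, 0)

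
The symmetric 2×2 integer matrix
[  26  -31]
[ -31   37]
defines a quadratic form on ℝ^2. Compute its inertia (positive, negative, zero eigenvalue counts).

step 0: pivot 26 → sign +
step 1: pivot 1/26 → sign +
signature = (2, 0, 0)

Answer: (2, 0, 0)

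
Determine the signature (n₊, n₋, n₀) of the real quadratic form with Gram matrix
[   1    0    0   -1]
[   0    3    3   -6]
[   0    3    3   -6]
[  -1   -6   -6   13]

step 0: pivot 1 → sign +
step 1: pivot 3 → sign +
step 2: row/col 2 already zero → sign 0
step 3: row/col 3 already zero → sign 0
signature = (2, 0, 2)

Answer: (2, 0, 2)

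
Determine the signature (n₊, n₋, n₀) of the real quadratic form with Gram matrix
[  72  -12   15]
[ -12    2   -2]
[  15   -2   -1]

step 0: pivot 72 → sign +
step 1: pivot -33/8 → sign −
step 2: pivot 2/33 → sign +
signature = (2, 1, 0)

Answer: (2, 1, 0)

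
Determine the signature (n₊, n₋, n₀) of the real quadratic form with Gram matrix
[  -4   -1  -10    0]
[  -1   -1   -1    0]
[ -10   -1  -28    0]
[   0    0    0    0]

step 0: pivot -4 → sign −
step 1: pivot -3/4 → sign −
step 2: row/col 2 already zero → sign 0
step 3: row/col 3 already zero → sign 0
signature = (0, 2, 2)

Answer: (0, 2, 2)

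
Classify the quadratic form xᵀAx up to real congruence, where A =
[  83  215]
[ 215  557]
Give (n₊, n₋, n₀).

Answer: (2, 0, 0)

Derivation:
step 0: pivot 83 → sign +
step 1: pivot 6/83 → sign +
signature = (2, 0, 0)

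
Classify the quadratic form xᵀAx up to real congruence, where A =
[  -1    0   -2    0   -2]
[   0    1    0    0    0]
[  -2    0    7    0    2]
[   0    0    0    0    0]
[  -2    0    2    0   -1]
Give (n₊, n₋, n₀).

Answer: (2, 2, 1)

Derivation:
step 0: pivot -1 → sign −
step 1: pivot 1 → sign +
step 2: pivot 11 → sign +
step 3: pivot -3/11 → sign −
step 4: row/col 4 already zero → sign 0
signature = (2, 2, 1)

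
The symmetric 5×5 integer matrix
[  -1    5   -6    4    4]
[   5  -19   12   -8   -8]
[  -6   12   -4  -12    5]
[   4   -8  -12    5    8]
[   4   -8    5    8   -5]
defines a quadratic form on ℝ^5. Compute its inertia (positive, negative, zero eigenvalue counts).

Answer: (2, 3, 0)

Derivation:
step 0: pivot -1 → sign −
step 1: pivot 6 → sign +
step 2: pivot -22 → sign −
step 3: pivot -3 → sign −
step 4: pivot 3/22 → sign +
signature = (2, 3, 0)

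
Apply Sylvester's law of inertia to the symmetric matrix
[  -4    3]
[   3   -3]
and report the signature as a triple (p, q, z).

step 0: pivot -4 → sign −
step 1: pivot -3/4 → sign −
signature = (0, 2, 0)

Answer: (0, 2, 0)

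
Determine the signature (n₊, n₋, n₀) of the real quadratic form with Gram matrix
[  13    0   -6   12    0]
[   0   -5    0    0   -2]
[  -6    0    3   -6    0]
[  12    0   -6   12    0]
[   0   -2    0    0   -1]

Answer: (2, 2, 1)

Derivation:
step 0: pivot 13 → sign +
step 1: pivot -5 → sign −
step 2: pivot 3/13 → sign +
step 3: pivot -1/5 → sign −
step 4: row/col 4 already zero → sign 0
signature = (2, 2, 1)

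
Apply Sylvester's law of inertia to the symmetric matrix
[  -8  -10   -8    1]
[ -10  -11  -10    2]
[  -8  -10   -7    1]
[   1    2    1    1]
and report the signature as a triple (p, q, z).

Answer: (3, 1, 0)

Derivation:
step 0: pivot -8 → sign −
step 1: pivot 3/2 → sign +
step 2: pivot 1 → sign +
step 3: pivot 3/4 → sign +
signature = (3, 1, 0)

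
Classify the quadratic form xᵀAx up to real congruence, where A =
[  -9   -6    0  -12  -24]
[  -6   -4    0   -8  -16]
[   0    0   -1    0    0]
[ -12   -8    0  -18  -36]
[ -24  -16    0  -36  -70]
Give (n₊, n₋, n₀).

Answer: (1, 3, 1)

Derivation:
step 0: pivot -9 → sign −
step 1: pivot -1 → sign −
step 2: pivot -2 → sign −
step 3: pivot 2 → sign +
step 4: row/col 4 already zero → sign 0
signature = (1, 3, 1)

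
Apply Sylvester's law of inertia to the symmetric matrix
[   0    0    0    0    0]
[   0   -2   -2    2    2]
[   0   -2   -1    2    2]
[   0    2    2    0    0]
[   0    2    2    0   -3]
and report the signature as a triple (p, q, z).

step 0: pivot -2 → sign −
step 1: pivot 1 → sign +
step 2: pivot 2 → sign +
step 3: pivot -3 → sign −
step 4: row/col 4 already zero → sign 0
signature = (2, 2, 1)

Answer: (2, 2, 1)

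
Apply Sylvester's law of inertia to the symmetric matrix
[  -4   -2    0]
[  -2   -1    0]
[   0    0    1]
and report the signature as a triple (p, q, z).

Answer: (1, 1, 1)

Derivation:
step 0: pivot -4 → sign −
step 1: pivot 1 → sign +
step 2: row/col 2 already zero → sign 0
signature = (1, 1, 1)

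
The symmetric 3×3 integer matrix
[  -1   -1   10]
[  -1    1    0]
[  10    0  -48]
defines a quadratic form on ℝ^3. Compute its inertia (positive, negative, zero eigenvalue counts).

step 0: pivot -1 → sign −
step 1: pivot 2 → sign +
step 2: pivot 2 → sign +
signature = (2, 1, 0)

Answer: (2, 1, 0)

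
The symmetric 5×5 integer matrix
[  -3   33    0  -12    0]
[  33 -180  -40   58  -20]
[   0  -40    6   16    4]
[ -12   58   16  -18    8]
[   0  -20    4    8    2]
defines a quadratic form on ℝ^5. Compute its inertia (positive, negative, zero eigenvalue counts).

Answer: (2, 3, 0)

Derivation:
step 0: pivot -3 → sign −
step 1: pivot 183 → sign +
step 2: pivot -502/183 → sign −
step 3: pivot 22/251 → sign +
step 4: pivot -2/11 → sign −
signature = (2, 3, 0)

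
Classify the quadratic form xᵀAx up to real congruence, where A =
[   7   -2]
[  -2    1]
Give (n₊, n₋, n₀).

step 0: pivot 7 → sign +
step 1: pivot 3/7 → sign +
signature = (2, 0, 0)

Answer: (2, 0, 0)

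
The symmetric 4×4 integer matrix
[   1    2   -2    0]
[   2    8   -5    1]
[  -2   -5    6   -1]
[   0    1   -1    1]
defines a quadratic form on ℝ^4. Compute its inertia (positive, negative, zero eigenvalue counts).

step 0: pivot 1 → sign +
step 1: pivot 4 → sign +
step 2: pivot 7/4 → sign +
step 3: pivot 3/7 → sign +
signature = (4, 0, 0)

Answer: (4, 0, 0)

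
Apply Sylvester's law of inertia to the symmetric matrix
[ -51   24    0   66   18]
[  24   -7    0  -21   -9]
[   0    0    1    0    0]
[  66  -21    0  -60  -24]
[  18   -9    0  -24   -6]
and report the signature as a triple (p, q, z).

step 0: pivot -51 → sign −
step 1: pivot 73/17 → sign +
step 2: pivot 1 → sign +
step 3: pivot 135/73 → sign +
step 4: pivot 2/15 → sign +
signature = (4, 1, 0)

Answer: (4, 1, 0)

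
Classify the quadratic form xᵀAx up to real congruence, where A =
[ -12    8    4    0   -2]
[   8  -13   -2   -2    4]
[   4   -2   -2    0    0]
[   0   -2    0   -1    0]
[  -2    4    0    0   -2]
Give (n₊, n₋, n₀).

step 0: pivot -12 → sign −
step 1: pivot -23/3 → sign −
step 2: pivot -14/23 → sign −
step 3: pivot -3/7 → sign −
step 4: pivot 1/3 → sign +
signature = (1, 4, 0)

Answer: (1, 4, 0)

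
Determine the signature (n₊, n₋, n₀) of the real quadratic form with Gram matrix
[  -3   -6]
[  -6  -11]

step 0: pivot -3 → sign −
step 1: pivot 1 → sign +
signature = (1, 1, 0)

Answer: (1, 1, 0)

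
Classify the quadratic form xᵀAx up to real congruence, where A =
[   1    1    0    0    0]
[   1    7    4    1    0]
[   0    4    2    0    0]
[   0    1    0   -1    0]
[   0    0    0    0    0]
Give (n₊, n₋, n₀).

step 0: pivot 1 → sign +
step 1: pivot 6 → sign +
step 2: pivot -2/3 → sign −
step 3: pivot -1/2 → sign −
step 4: row/col 4 already zero → sign 0
signature = (2, 2, 1)

Answer: (2, 2, 1)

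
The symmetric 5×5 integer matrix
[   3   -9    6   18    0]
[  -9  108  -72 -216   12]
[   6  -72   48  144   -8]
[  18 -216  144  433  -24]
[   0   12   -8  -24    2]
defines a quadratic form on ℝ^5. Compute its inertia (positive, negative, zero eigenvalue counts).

Answer: (4, 0, 1)

Derivation:
step 0: pivot 3 → sign +
step 1: pivot 81 → sign +
step 2: pivot 1 → sign +
step 3: pivot 2/9 → sign +
step 4: row/col 4 already zero → sign 0
signature = (4, 0, 1)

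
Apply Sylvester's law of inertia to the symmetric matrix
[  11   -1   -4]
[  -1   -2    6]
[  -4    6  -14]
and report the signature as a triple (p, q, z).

Answer: (1, 2, 0)

Derivation:
step 0: pivot 11 → sign +
step 1: pivot -23/11 → sign −
step 2: pivot -6/23 → sign −
signature = (1, 2, 0)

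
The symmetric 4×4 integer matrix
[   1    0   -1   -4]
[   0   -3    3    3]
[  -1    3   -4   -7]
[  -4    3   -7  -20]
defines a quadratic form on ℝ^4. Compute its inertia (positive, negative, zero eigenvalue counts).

Answer: (1, 3, 0)

Derivation:
step 0: pivot 1 → sign +
step 1: pivot -3 → sign −
step 2: pivot -2 → sign −
step 3: pivot -1 → sign −
signature = (1, 3, 0)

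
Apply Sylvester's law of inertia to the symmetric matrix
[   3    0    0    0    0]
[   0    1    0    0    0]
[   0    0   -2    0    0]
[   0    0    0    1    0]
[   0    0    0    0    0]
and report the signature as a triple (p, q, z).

step 0: pivot 3 → sign +
step 1: pivot 1 → sign +
step 2: pivot -2 → sign −
step 3: pivot 1 → sign +
step 4: row/col 4 already zero → sign 0
signature = (3, 1, 1)

Answer: (3, 1, 1)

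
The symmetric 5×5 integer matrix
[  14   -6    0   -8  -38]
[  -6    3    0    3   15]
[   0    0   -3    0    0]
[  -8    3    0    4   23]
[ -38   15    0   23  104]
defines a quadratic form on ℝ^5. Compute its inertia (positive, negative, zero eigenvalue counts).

step 0: pivot 14 → sign +
step 1: pivot 3/7 → sign +
step 2: pivot -3 → sign −
step 3: pivot -1 → sign −
step 4: pivot -3 → sign −
signature = (2, 3, 0)

Answer: (2, 3, 0)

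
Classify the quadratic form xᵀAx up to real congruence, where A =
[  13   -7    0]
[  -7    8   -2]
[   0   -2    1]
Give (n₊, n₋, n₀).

step 0: pivot 13 → sign +
step 1: pivot 55/13 → sign +
step 2: pivot 3/55 → sign +
signature = (3, 0, 0)

Answer: (3, 0, 0)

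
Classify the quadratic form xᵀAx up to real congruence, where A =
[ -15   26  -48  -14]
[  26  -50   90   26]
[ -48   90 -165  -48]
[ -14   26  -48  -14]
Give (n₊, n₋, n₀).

Answer: (0, 3, 1)

Derivation:
step 0: pivot -15 → sign −
step 1: pivot -74/15 → sign −
step 2: pivot -75/37 → sign −
step 3: row/col 3 already zero → sign 0
signature = (0, 3, 1)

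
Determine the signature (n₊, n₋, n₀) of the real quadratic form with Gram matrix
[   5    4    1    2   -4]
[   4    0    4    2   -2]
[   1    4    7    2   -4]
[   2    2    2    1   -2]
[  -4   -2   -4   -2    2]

step 0: pivot 5 → sign +
step 1: pivot -16/5 → sign −
step 2: pivot 10 → sign +
step 3: pivot -3/20 → sign −
step 4: pivot -1 → sign −
signature = (2, 3, 0)

Answer: (2, 3, 0)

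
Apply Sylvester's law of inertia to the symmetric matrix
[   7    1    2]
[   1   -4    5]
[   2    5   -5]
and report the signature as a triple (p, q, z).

Answer: (1, 2, 0)

Derivation:
step 0: pivot 7 → sign +
step 1: pivot -29/7 → sign −
step 2: pivot -6/29 → sign −
signature = (1, 2, 0)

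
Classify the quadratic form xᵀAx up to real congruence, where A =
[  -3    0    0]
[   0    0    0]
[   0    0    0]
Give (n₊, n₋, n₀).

step 0: pivot -3 → sign −
step 1: row/col 1 already zero → sign 0
step 2: row/col 2 already zero → sign 0
signature = (0, 1, 2)

Answer: (0, 1, 2)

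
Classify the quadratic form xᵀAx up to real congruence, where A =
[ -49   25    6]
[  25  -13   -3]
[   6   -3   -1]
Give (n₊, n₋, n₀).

Answer: (0, 3, 0)

Derivation:
step 0: pivot -49 → sign −
step 1: pivot -12/49 → sign −
step 2: pivot -1/4 → sign −
signature = (0, 3, 0)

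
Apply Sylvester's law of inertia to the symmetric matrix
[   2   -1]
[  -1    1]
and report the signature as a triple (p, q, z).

step 0: pivot 2 → sign +
step 1: pivot 1/2 → sign +
signature = (2, 0, 0)

Answer: (2, 0, 0)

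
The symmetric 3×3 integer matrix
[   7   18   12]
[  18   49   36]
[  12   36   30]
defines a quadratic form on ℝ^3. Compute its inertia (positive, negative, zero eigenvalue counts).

Answer: (2, 1, 0)

Derivation:
step 0: pivot 7 → sign +
step 1: pivot 19/7 → sign +
step 2: pivot -6/19 → sign −
signature = (2, 1, 0)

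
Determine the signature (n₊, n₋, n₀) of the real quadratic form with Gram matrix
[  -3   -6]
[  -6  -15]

step 0: pivot -3 → sign −
step 1: pivot -3 → sign −
signature = (0, 2, 0)

Answer: (0, 2, 0)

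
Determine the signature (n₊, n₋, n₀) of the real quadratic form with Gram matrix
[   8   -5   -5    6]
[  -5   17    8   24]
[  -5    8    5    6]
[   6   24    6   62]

step 0: pivot 8 → sign +
step 1: pivot 111/8 → sign +
step 2: pivot 6/37 → sign +
step 3: pivot 2 → sign +
signature = (4, 0, 0)

Answer: (4, 0, 0)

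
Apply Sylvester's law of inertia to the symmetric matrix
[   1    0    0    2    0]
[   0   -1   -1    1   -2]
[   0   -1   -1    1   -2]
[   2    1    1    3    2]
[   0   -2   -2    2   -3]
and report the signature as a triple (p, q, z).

Answer: (2, 1, 2)

Derivation:
step 0: pivot 1 → sign +
step 1: pivot -1 → sign −
step 2: pivot 1 → sign +
step 3: row/col 3 already zero → sign 0
step 4: row/col 4 already zero → sign 0
signature = (2, 1, 2)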